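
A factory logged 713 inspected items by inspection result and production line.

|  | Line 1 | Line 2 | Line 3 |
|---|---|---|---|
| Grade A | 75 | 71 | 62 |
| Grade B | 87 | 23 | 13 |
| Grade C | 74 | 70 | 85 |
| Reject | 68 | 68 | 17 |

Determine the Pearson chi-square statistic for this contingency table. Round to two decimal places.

Row totals: 208, 123, 229, 153. Column totals: 304, 232, 177. Grand total N = 713.
Expected counts (row total × column total / N):
  Grade A, Line 1: 208×304/713 = 88.684
  Grade A, Line 2: 208×232/713 = 67.680
  Grade A, Line 3: 208×177/713 = 51.635
  Grade B, Line 1: 123×304/713 = 52.443
  Grade B, Line 2: 123×232/713 = 40.022
  Grade B, Line 3: 123×177/713 = 30.534
  Grade C, Line 1: 229×304/713 = 97.638
  Grade C, Line 2: 229×232/713 = 74.513
  Grade C, Line 3: 229×177/713 = 56.849
  Reject, Line 1: 153×304/713 = 65.234
  Reject, Line 2: 153×232/713 = 49.784
  Reject, Line 3: 153×177/713 = 37.982
Contributions (O − E)²/E:
  (75 − 88.684)²/88.684 = 2.1115
  (71 − 67.680)²/67.680 = 0.1629
  (62 − 51.635)²/51.635 = 2.0806
  (87 − 52.443)²/52.443 = 22.7711
  (23 − 40.022)²/40.022 = 7.2397
  (13 − 30.534)²/30.534 = 10.0688
  (74 − 97.638)²/97.638 = 5.7227
  (70 − 74.513)²/74.513 = 0.2733
  (85 − 56.849)²/56.849 = 13.9401
  (68 − 65.234)²/65.234 = 0.1173
  (68 − 49.784)²/49.784 = 6.6652
  (17 − 37.982)²/37.982 = 11.5909
χ² = 2.1115 + 0.1629 + 2.0806 + 22.7711 + 7.2397 + 10.0688 + 5.7227 + 0.2733 + 13.9401 + 0.1173 + 6.6652 + 11.5909 = 82.74

82.74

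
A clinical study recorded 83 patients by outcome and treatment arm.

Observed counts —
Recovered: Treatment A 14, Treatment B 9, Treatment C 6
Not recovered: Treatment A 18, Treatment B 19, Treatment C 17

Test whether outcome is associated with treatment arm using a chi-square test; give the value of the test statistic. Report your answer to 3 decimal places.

Row totals: 29, 54. Column totals: 32, 28, 23. Grand total N = 83.
Expected counts (row total × column total / N):
  Recovered, Treatment A: 29×32/83 = 11.1807
  Recovered, Treatment B: 29×28/83 = 9.7831
  Recovered, Treatment C: 29×23/83 = 8.0361
  Not recovered, Treatment A: 54×32/83 = 20.8193
  Not recovered, Treatment B: 54×28/83 = 18.2169
  Not recovered, Treatment C: 54×23/83 = 14.9639
Contributions (O − E)²/E:
  (14 − 11.1807)²/11.1807 = 0.7109
  (9 − 9.7831)²/9.7831 = 0.0627
  (6 − 8.0361)²/8.0361 = 0.5159
  (18 − 20.8193)²/20.8193 = 0.3818
  (19 − 18.2169)²/18.2169 = 0.0337
  (17 − 14.9639)²/14.9639 = 0.2770
χ² = 0.7109 + 0.0627 + 0.5159 + 0.3818 + 0.0337 + 0.2770 = 1.982

1.982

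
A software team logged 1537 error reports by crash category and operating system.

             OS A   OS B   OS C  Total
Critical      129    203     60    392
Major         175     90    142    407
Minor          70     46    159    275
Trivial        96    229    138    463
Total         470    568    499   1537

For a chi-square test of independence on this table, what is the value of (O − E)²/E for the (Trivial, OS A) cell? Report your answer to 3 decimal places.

14.674

Row total (Trivial) = 463; column total (OS A) = 470; N = 1537.
Expected count E = 463 × 470 / 1537 = 141.5810.
Contribution = (O − E)²/E = (96 − 141.5810)² / 141.5810 = 14.674.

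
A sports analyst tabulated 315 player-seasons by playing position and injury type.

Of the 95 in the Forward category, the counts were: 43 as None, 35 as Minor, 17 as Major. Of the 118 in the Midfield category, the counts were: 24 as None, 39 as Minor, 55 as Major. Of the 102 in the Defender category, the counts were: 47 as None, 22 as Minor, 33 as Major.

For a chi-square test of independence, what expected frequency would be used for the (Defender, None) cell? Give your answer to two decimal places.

36.91

Row total (Defender) = 102; column total (None) = 114; grand total N = 315.
Expected count = (row total × column total) / N = 102 × 114 / 315 = 36.91.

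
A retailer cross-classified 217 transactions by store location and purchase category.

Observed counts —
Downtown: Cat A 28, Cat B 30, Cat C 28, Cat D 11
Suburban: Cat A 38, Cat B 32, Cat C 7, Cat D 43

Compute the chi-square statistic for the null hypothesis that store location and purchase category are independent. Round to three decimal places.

Row totals: 97, 120. Column totals: 66, 62, 35, 54. Grand total N = 217.
Expected counts (row total × column total / N):
  Downtown, Cat A: 97×66/217 = 29.50230
  Downtown, Cat B: 97×62/217 = 27.71429
  Downtown, Cat C: 97×35/217 = 15.64516
  Downtown, Cat D: 97×54/217 = 24.13825
  Suburban, Cat A: 120×66/217 = 36.49770
  Suburban, Cat B: 120×62/217 = 34.28571
  Suburban, Cat C: 120×35/217 = 19.35484
  Suburban, Cat D: 120×54/217 = 29.86175
Contributions (O − E)²/E:
  (28 − 29.50230)²/29.50230 = 0.0765
  (30 − 27.71429)²/27.71429 = 0.1885
  (28 − 15.64516)²/15.64516 = 9.7565
  (11 − 24.13825)²/24.13825 = 7.1510
  (38 − 36.49770)²/36.49770 = 0.0618
  (32 − 34.28571)²/34.28571 = 0.1524
  (7 − 19.35484)²/19.35484 = 7.8865
  (43 − 29.86175)²/29.86175 = 5.7804
χ² = 0.0765 + 0.1885 + 9.7565 + 7.1510 + 0.0618 + 0.1524 + 7.8865 + 5.7804 = 31.054

31.054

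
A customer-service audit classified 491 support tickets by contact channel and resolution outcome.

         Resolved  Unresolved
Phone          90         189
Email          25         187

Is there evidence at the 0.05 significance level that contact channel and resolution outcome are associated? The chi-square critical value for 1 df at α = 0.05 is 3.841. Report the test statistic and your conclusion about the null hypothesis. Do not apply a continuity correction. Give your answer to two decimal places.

Row totals: 279, 212. Column totals: 115, 376. Grand total N = 491.
Expected counts (row total × column total / N):
  Phone, Resolved: 279×115/491 = 65.346
  Phone, Unresolved: 279×376/491 = 213.654
  Email, Resolved: 212×115/491 = 49.654
  Email, Unresolved: 212×376/491 = 162.346
Contributions (O − E)²/E:
  (90 − 65.346)²/65.346 = 9.3016
  (189 − 213.654)²/213.654 = 2.8449
  (25 − 49.654)²/49.654 = 12.2411
  (187 − 162.346)²/162.346 = 3.7440
χ² = 9.3016 + 2.8449 + 12.2411 + 3.7440 = 28.13
df = (2−1)(2−1) = 1. Since 28.13 > 3.841, reject the null hypothesis of independence at α = 0.05.

28.13; reject H₀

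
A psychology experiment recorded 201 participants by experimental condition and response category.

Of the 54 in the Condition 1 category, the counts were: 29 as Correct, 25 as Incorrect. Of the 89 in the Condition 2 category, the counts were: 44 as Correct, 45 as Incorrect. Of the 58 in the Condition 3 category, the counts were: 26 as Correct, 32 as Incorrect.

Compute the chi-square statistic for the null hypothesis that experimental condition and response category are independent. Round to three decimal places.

Row totals: 54, 89, 58. Column totals: 99, 102. Grand total N = 201.
Expected counts (row total × column total / N):
  Condition 1, Correct: 54×99/201 = 26.5970
  Condition 1, Incorrect: 54×102/201 = 27.4030
  Condition 2, Correct: 89×99/201 = 43.8358
  Condition 2, Incorrect: 89×102/201 = 45.1642
  Condition 3, Correct: 58×99/201 = 28.5672
  Condition 3, Incorrect: 58×102/201 = 29.4328
Contributions (O − E)²/E:
  (29 − 26.5970)²/26.5970 = 0.2171
  (25 − 27.4030)²/27.4030 = 0.2107
  (44 − 43.8358)²/43.8358 = 0.0006
  (45 − 45.1642)²/45.1642 = 0.0006
  (26 − 28.5672)²/28.5672 = 0.2307
  (32 − 29.4328)²/29.4328 = 0.2239
χ² = 0.2171 + 0.2107 + 0.0006 + 0.0006 + 0.2307 + 0.2239 = 0.884

0.884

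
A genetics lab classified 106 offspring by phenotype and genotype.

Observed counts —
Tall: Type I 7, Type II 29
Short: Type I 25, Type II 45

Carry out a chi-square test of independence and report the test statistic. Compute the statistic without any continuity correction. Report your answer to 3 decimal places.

2.986

Row totals: 36, 70. Column totals: 32, 74. Grand total N = 106.
Expected counts (row total × column total / N):
  Tall, Type I: 36×32/106 = 10.8679
  Tall, Type II: 36×74/106 = 25.1321
  Short, Type I: 70×32/106 = 21.1321
  Short, Type II: 70×74/106 = 48.8679
Contributions (O − E)²/E:
  (7 − 10.8679)²/10.8679 = 1.3766
  (29 − 25.1321)²/25.1321 = 0.5953
  (25 − 21.1321)²/21.1321 = 0.7080
  (45 − 48.8679)²/48.8679 = 0.3061
χ² = 1.3766 + 0.5953 + 0.7080 + 0.3061 = 2.986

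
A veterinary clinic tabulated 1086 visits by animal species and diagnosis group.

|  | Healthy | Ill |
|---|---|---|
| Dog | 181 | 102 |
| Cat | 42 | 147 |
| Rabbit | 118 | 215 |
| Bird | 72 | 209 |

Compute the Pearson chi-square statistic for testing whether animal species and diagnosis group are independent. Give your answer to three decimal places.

Row totals: 283, 189, 333, 281. Column totals: 413, 673. Grand total N = 1086.
Expected counts (row total × column total / N):
  Dog, Healthy: 283×413/1086 = 107.6234
  Dog, Ill: 283×673/1086 = 175.3766
  Cat, Healthy: 189×413/1086 = 71.8757
  Cat, Ill: 189×673/1086 = 117.1243
  Rabbit, Healthy: 333×413/1086 = 126.6381
  Rabbit, Ill: 333×673/1086 = 206.3619
  Bird, Healthy: 281×413/1086 = 106.8628
  Bird, Ill: 281×673/1086 = 174.1372
Contributions (O − E)²/E:
  (181 − 107.6234)²/107.6234 = 50.0275
  (102 − 175.3766)²/175.3766 = 30.7004
  (42 − 71.8757)²/71.8757 = 12.4181
  (147 − 117.1243)²/117.1243 = 7.6206
  (118 − 126.6381)²/126.6381 = 0.5892
  (215 − 206.3619)²/206.3619 = 0.3616
  (72 − 106.8628)²/106.8628 = 11.3736
  (209 − 174.1372)²/174.1372 = 6.9796
χ² = 50.0275 + 30.7004 + 12.4181 + 7.6206 + 0.5892 + 0.3616 + 11.3736 + 6.9796 = 120.071

120.071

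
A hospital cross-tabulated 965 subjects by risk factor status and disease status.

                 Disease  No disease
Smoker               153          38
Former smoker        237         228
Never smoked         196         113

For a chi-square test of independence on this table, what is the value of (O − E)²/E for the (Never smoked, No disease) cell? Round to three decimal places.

0.576

Row total (Never smoked) = 309; column total (No disease) = 379; N = 965.
Expected count E = 309 × 379 / 965 = 121.3585.
Contribution = (O − E)²/E = (113 − 121.3585)² / 121.3585 = 0.576.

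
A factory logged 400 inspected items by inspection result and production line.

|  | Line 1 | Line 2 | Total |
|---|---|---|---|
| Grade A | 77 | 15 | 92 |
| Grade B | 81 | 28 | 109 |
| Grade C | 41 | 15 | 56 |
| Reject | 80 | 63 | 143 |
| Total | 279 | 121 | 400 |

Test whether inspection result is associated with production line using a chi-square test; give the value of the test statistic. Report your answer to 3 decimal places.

22.792

Grand total N = 400.
Expected counts (row total × column total / N):
  Grade A, Line 1: 92×279/400 = 64.1700
  Grade A, Line 2: 92×121/400 = 27.8300
  Grade B, Line 1: 109×279/400 = 76.0275
  Grade B, Line 2: 109×121/400 = 32.9725
  Grade C, Line 1: 56×279/400 = 39.0600
  Grade C, Line 2: 56×121/400 = 16.9400
  Reject, Line 1: 143×279/400 = 99.7425
  Reject, Line 2: 143×121/400 = 43.2575
Contributions (O − E)²/E:
  (77 − 64.1700)²/64.1700 = 2.5652
  (15 − 27.8300)²/27.8300 = 5.9148
  (81 − 76.0275)²/76.0275 = 0.3252
  (28 − 32.9725)²/32.9725 = 0.7499
  (41 − 39.0600)²/39.0600 = 0.0964
  (15 − 16.9400)²/16.9400 = 0.2222
  (80 − 99.7425)²/99.7425 = 3.9077
  (63 − 43.2575)²/43.2575 = 9.0104
χ² = 2.5652 + 5.9148 + 0.3252 + 0.7499 + 0.0964 + 0.2222 + 3.9077 + 9.0104 = 22.792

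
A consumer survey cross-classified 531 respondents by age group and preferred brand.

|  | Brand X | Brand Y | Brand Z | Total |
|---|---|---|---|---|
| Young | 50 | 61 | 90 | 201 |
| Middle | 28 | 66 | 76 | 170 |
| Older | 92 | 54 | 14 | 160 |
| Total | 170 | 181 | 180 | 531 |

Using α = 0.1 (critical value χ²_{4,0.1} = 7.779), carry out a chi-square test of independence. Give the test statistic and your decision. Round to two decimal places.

Grand total N = 531.
Expected counts (row total × column total / N):
  Young, Brand X: 201×170/531 = 64.350
  Young, Brand Y: 201×181/531 = 68.514
  Young, Brand Z: 201×180/531 = 68.136
  Middle, Brand X: 170×170/531 = 54.426
  Middle, Brand Y: 170×181/531 = 57.947
  Middle, Brand Z: 170×180/531 = 57.627
  Older, Brand X: 160×170/531 = 51.224
  Older, Brand Y: 160×181/531 = 54.539
  Older, Brand Z: 160×180/531 = 54.237
Contributions (O − E)²/E:
  (50 − 64.350)²/64.350 = 3.2000
  (61 − 68.514)²/68.514 = 0.8241
  (90 − 68.136)²/68.136 = 7.0159
  (28 − 54.426)²/54.426 = 12.8309
  (66 − 57.947)²/57.947 = 1.1191
  (76 − 57.627)²/57.627 = 5.8578
  (92 − 51.224)²/51.224 = 32.4590
  (54 − 54.539)²/54.539 = 0.0053
  (14 − 54.237)²/54.237 = 29.8508
χ² = 3.2000 + 0.8241 + 7.0159 + 12.8309 + 1.1191 + 5.8578 + 32.4590 + 0.0053 + 29.8508 = 93.16
df = (3−1)(3−1) = 4. Since 93.16 > 7.779, reject the null hypothesis of independence at α = 0.1.

93.16; reject H₀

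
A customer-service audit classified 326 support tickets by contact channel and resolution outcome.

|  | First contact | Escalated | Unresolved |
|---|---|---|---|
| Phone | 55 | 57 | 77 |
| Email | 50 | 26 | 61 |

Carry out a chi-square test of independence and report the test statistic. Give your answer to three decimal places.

Row totals: 189, 137. Column totals: 105, 83, 138. Grand total N = 326.
Expected counts (row total × column total / N):
  Phone, First contact: 189×105/326 = 60.8742
  Phone, Escalated: 189×83/326 = 48.1196
  Phone, Unresolved: 189×138/326 = 80.0061
  Email, First contact: 137×105/326 = 44.1258
  Email, Escalated: 137×83/326 = 34.8804
  Email, Unresolved: 137×138/326 = 57.9939
Contributions (O − E)²/E:
  (55 − 60.8742)²/60.8742 = 0.5668
  (57 − 48.1196)²/48.1196 = 1.6389
  (77 − 80.0061)²/80.0061 = 0.1129
  (50 − 44.1258)²/44.1258 = 0.7820
  (26 − 34.8804)²/34.8804 = 2.2609
  (61 − 57.9939)²/57.9939 = 0.1558
χ² = 0.5668 + 1.6389 + 0.1129 + 0.7820 + 2.2609 + 0.1558 = 5.517

5.517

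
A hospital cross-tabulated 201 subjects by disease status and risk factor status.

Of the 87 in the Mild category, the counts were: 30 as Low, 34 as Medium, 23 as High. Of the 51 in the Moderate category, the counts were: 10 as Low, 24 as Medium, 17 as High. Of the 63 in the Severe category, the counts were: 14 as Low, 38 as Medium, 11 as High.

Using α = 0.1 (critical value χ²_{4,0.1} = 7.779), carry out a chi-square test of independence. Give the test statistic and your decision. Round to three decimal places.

Row totals: 87, 51, 63. Column totals: 54, 96, 51. Grand total N = 201.
Expected counts (row total × column total / N):
  Mild, Low: 87×54/201 = 23.3731
  Mild, Medium: 87×96/201 = 41.5522
  Mild, High: 87×51/201 = 22.0746
  Moderate, Low: 51×54/201 = 13.7015
  Moderate, Medium: 51×96/201 = 24.3582
  Moderate, High: 51×51/201 = 12.9403
  Severe, Low: 63×54/201 = 16.9254
  Severe, Medium: 63×96/201 = 30.0896
  Severe, High: 63×51/201 = 15.9851
Contributions (O − E)²/E:
  (30 − 23.3731)²/23.3731 = 1.8789
  (34 − 41.5522)²/41.5522 = 1.3726
  (23 − 22.0746)²/22.0746 = 0.0388
  (10 − 13.7015)²/13.7015 = 1.0000
  (24 − 24.3582)²/24.3582 = 0.0053
  (17 − 12.9403)²/12.9403 = 1.2736
  (14 − 16.9254)²/16.9254 = 0.5056
  (38 − 30.0896)²/30.0896 = 2.0796
  (11 − 15.9851)²/15.9851 = 1.5546
χ² = 1.8789 + 1.3726 + 0.0388 + 1.0000 + 0.0053 + 1.2736 + 0.5056 + 2.0796 + 1.5546 = 9.709
df = (3−1)(3−1) = 4. Since 9.709 > 7.779, reject the null hypothesis of independence at α = 0.1.

9.709; reject H₀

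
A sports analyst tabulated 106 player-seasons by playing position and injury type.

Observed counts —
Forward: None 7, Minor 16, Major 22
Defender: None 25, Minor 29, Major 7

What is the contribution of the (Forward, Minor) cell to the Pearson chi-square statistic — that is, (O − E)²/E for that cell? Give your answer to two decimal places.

0.50

Row total (Forward) = 45; column total (Minor) = 45; N = 106.
Expected count E = 45 × 45 / 106 = 19.1038.
Contribution = (O − E)²/E = (16 − 19.1038)² / 19.1038 = 0.50.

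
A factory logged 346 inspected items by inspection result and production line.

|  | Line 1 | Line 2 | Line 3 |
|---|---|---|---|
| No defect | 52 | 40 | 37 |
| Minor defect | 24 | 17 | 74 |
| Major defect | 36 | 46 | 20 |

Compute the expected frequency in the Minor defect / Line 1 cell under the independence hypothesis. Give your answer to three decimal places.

Row total (Minor defect) = 115; column total (Line 1) = 112; grand total N = 346.
Expected count = (row total × column total) / N = 115 × 112 / 346 = 37.225.

37.225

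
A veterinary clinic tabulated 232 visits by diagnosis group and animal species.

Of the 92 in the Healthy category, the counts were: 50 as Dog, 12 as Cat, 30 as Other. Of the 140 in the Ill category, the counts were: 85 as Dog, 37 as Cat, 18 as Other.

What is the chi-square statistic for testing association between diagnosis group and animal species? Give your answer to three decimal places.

Row totals: 92, 140. Column totals: 135, 49, 48. Grand total N = 232.
Expected counts (row total × column total / N):
  Healthy, Dog: 92×135/232 = 53.53448
  Healthy, Cat: 92×49/232 = 19.43103
  Healthy, Other: 92×48/232 = 19.03448
  Ill, Dog: 140×135/232 = 81.46552
  Ill, Cat: 140×49/232 = 29.56897
  Ill, Other: 140×48/232 = 28.96552
Contributions (O − E)²/E:
  (50 − 53.53448)²/53.53448 = 0.2334
  (12 − 19.43103)²/19.43103 = 2.8419
  (30 − 19.03448)²/19.03448 = 6.3171
  (85 − 81.46552)²/81.46552 = 0.1533
  (37 − 29.56897)²/29.56897 = 1.8675
  (18 − 28.96552)²/28.96552 = 4.1512
χ² = 0.2334 + 2.8419 + 6.3171 + 0.1533 + 1.8675 + 4.1512 = 15.564

15.564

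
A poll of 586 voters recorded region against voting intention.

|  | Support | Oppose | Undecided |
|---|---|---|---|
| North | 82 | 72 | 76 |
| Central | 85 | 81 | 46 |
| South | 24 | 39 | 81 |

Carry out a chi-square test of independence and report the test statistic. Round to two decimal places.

Row totals: 230, 212, 144. Column totals: 191, 192, 203. Grand total N = 586.
Expected counts (row total × column total / N):
  North, Support: 230×191/586 = 74.966
  North, Oppose: 230×192/586 = 75.358
  North, Undecided: 230×203/586 = 79.676
  Central, Support: 212×191/586 = 69.099
  Central, Oppose: 212×192/586 = 69.461
  Central, Undecided: 212×203/586 = 73.440
  South, Support: 144×191/586 = 46.935
  South, Oppose: 144×192/586 = 47.181
  South, Undecided: 144×203/586 = 49.884
Contributions (O − E)²/E:
  (82 − 74.966)²/74.966 = 0.6600
  (72 − 75.358)²/75.358 = 0.1496
  (76 − 79.676)²/79.676 = 0.1696
  (85 − 69.099)²/69.099 = 3.6591
  (81 − 69.461)²/69.461 = 1.9169
  (46 − 73.440)²/73.440 = 10.2526
  (24 − 46.935)²/46.935 = 11.2073
  (39 − 47.181)²/47.181 = 1.4186
  (81 − 49.884)²/49.884 = 19.4091
χ² = 0.6600 + 0.1496 + 0.1696 + 3.6591 + 1.9169 + 10.2526 + 11.2073 + 1.4186 + 19.4091 = 48.84

48.84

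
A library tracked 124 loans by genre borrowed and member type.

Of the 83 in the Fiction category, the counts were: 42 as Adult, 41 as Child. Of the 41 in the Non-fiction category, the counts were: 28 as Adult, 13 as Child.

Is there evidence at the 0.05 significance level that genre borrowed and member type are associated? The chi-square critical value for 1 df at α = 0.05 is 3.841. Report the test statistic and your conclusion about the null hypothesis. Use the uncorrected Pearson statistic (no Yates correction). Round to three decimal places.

3.494; fail to reject H₀

Row totals: 83, 41. Column totals: 70, 54. Grand total N = 124.
Expected counts (row total × column total / N):
  Fiction, Adult: 83×70/124 = 46.85484
  Fiction, Child: 83×54/124 = 36.14516
  Non-fiction, Adult: 41×70/124 = 23.14516
  Non-fiction, Child: 41×54/124 = 17.85484
Contributions (O − E)²/E:
  (42 − 46.85484)²/46.85484 = 0.5030
  (41 − 36.14516)²/36.14516 = 0.6521
  (28 − 23.14516)²/23.14516 = 1.0183
  (13 − 17.85484)²/17.85484 = 1.3201
χ² = 0.5030 + 0.6521 + 1.0183 + 1.3201 = 3.494
df = (2−1)(2−1) = 1. Since 3.494 < 3.841, fail to reject the null hypothesis of independence at α = 0.05.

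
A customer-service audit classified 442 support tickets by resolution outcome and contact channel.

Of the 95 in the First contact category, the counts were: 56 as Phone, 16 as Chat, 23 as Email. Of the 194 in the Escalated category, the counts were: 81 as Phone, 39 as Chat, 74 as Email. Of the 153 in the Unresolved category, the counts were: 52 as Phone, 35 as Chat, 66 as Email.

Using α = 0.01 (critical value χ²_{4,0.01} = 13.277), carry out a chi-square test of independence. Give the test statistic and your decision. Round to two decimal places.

Row totals: 95, 194, 153. Column totals: 189, 90, 163. Grand total N = 442.
Expected counts (row total × column total / N):
  First contact, Phone: 95×189/442 = 40.622
  First contact, Chat: 95×90/442 = 19.344
  First contact, Email: 95×163/442 = 35.034
  Escalated, Phone: 194×189/442 = 82.955
  Escalated, Chat: 194×90/442 = 39.502
  Escalated, Email: 194×163/442 = 71.543
  Unresolved, Phone: 153×189/442 = 65.423
  Unresolved, Chat: 153×90/442 = 31.154
  Unresolved, Email: 153×163/442 = 56.423
Contributions (O − E)²/E:
  (56 − 40.622)²/40.622 = 5.8215
  (16 − 19.344)²/19.344 = 0.5781
  (23 − 35.034)²/35.034 = 4.1336
  (81 − 82.955)²/82.955 = 0.0461
  (39 − 39.502)²/39.502 = 0.0064
  (74 − 71.543)²/71.543 = 0.0844
  (52 − 65.423)²/65.423 = 2.7540
  (35 − 31.154)²/31.154 = 0.4748
  (66 − 56.423)²/56.423 = 1.6256
χ² = 5.8215 + 0.5781 + 4.1336 + 0.0461 + 0.0064 + 0.0844 + 2.7540 + 0.4748 + 1.6256 = 15.52
df = (3−1)(3−1) = 4. Since 15.52 > 13.277, reject the null hypothesis of independence at α = 0.01.

15.52; reject H₀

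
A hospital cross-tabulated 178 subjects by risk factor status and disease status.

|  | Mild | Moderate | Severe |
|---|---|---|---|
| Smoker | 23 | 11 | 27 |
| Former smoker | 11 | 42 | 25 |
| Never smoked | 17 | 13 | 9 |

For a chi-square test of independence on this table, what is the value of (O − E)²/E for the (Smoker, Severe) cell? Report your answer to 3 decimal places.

1.777

Row total (Smoker) = 61; column total (Severe) = 61; N = 178.
Expected count E = 61 × 61 / 178 = 20.9045.
Contribution = (O − E)²/E = (27 − 20.9045)² / 20.9045 = 1.777.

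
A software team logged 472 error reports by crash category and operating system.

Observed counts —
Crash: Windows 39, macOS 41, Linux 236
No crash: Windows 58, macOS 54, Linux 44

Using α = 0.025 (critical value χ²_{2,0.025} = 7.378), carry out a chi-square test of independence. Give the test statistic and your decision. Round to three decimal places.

93.686; reject H₀

Row totals: 316, 156. Column totals: 97, 95, 280. Grand total N = 472.
Expected counts (row total × column total / N):
  Crash, Windows: 316×97/472 = 64.9407
  Crash, macOS: 316×95/472 = 63.6017
  Crash, Linux: 316×280/472 = 187.4576
  No crash, Windows: 156×97/472 = 32.0593
  No crash, macOS: 156×95/472 = 31.3983
  No crash, Linux: 156×280/472 = 92.5424
Contributions (O − E)²/E:
  (39 − 64.9407)²/64.9407 = 10.3621
  (41 − 63.6017)²/63.6017 = 8.0318
  (236 − 187.4576)²/187.4576 = 12.5701
  (58 − 32.0593)²/32.0593 = 20.9899
  (54 − 31.3983)²/31.3983 = 16.2696
  (44 − 92.5424)²/92.5424 = 25.4625
χ² = 10.3621 + 8.0318 + 12.5701 + 20.9899 + 16.2696 + 25.4625 = 93.686
df = (2−1)(3−1) = 2. Since 93.686 > 7.378, reject the null hypothesis of independence at α = 0.025.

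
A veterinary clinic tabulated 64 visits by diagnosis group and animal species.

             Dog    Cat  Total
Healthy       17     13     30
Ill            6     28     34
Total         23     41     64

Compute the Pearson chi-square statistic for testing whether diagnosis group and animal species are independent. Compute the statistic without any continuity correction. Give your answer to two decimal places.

Grand total N = 64.
Expected counts (row total × column total / N):
  Healthy, Dog: 30×23/64 = 10.781
  Healthy, Cat: 30×41/64 = 19.219
  Ill, Dog: 34×23/64 = 12.219
  Ill, Cat: 34×41/64 = 21.781
Contributions (O − E)²/E:
  (17 − 10.781)²/10.781 = 3.5874
  (13 − 19.219)²/19.219 = 2.0124
  (6 − 12.219)²/12.219 = 3.1652
  (28 − 21.781)²/21.781 = 1.7757
χ² = 3.5874 + 2.0124 + 3.1652 + 1.7757 = 10.54

10.54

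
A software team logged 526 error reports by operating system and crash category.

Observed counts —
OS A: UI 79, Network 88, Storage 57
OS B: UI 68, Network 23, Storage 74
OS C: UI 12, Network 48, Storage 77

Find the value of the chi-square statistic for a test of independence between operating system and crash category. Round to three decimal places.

73.016

Row totals: 224, 165, 137. Column totals: 159, 159, 208. Grand total N = 526.
Expected counts (row total × column total / N):
  OS A, UI: 224×159/526 = 67.71103
  OS A, Network: 224×159/526 = 67.71103
  OS A, Storage: 224×208/526 = 88.57795
  OS B, UI: 165×159/526 = 49.87643
  OS B, Network: 165×159/526 = 49.87643
  OS B, Storage: 165×208/526 = 65.24715
  OS C, UI: 137×159/526 = 41.41255
  OS C, Network: 137×159/526 = 41.41255
  OS C, Storage: 137×208/526 = 54.17490
Contributions (O − E)²/E:
  (79 − 67.71103)²/67.71103 = 1.8821
  (88 − 67.71103)²/67.71103 = 6.0794
  (57 − 88.57795)²/88.57795 = 11.2575
  (68 − 49.87643)²/49.87643 = 6.5856
  (23 − 49.87643)²/49.87643 = 14.4826
  (74 − 65.24715)²/65.24715 = 1.1742
  (12 − 41.41255)²/41.41255 = 20.8898
  (48 − 41.41255)²/41.41255 = 1.0479
  (77 − 54.17490)²/54.17490 = 9.6167
χ² = 1.8821 + 6.0794 + 11.2575 + 6.5856 + 14.4826 + 1.1742 + 20.8898 + 1.0479 + 9.6167 = 73.016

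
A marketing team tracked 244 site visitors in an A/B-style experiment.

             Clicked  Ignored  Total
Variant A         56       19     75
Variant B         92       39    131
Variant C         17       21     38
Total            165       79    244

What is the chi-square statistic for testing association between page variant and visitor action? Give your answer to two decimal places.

11.20

Grand total N = 244.
Expected counts (row total × column total / N):
  Variant A, Clicked: 75×165/244 = 50.717
  Variant A, Ignored: 75×79/244 = 24.283
  Variant B, Clicked: 131×165/244 = 88.586
  Variant B, Ignored: 131×79/244 = 42.414
  Variant C, Clicked: 38×165/244 = 25.697
  Variant C, Ignored: 38×79/244 = 12.303
Contributions (O − E)²/E:
  (56 − 50.717)²/50.717 = 0.5503
  (19 − 24.283)²/24.283 = 1.1494
  (92 − 88.586)²/88.586 = 0.1316
  (39 − 42.414)²/42.414 = 0.2748
  (17 − 25.697)²/25.697 = 2.9434
  (21 − 12.303)²/12.303 = 6.1479
χ² = 0.5503 + 1.1494 + 0.1316 + 0.2748 + 2.9434 + 6.1479 = 11.20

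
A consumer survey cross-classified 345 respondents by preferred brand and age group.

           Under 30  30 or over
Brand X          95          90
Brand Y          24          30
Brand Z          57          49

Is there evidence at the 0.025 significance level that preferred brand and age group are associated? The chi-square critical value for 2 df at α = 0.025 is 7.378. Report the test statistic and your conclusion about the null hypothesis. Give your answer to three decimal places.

Row totals: 185, 54, 106. Column totals: 176, 169. Grand total N = 345.
Expected counts (row total × column total / N):
  Brand X, Under 30: 185×176/345 = 94.3768
  Brand X, 30 or over: 185×169/345 = 90.6232
  Brand Y, Under 30: 54×176/345 = 27.5478
  Brand Y, 30 or over: 54×169/345 = 26.4522
  Brand Z, Under 30: 106×176/345 = 54.0754
  Brand Z, 30 or over: 106×169/345 = 51.9246
Contributions (O − E)²/E:
  (95 − 94.3768)²/94.3768 = 0.0041
  (90 − 90.6232)²/90.6232 = 0.0043
  (24 − 27.5478)²/27.5478 = 0.4569
  (30 − 26.4522)²/26.4522 = 0.4758
  (57 − 54.0754)²/54.0754 = 0.1582
  (49 − 51.9246)²/51.9246 = 0.1647
χ² = 0.0041 + 0.0043 + 0.4569 + 0.4758 + 0.1582 + 0.1647 = 1.264
df = (3−1)(2−1) = 2. Since 1.264 < 7.378, fail to reject the null hypothesis of independence at α = 0.025.

1.264; fail to reject H₀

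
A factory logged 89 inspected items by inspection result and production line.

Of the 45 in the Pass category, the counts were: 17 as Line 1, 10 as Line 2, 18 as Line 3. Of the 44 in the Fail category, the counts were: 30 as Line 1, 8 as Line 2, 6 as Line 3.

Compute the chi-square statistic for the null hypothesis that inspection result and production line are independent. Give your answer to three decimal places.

Row totals: 45, 44. Column totals: 47, 18, 24. Grand total N = 89.
Expected counts (row total × column total / N):
  Pass, Line 1: 45×47/89 = 23.7640
  Pass, Line 2: 45×18/89 = 9.1011
  Pass, Line 3: 45×24/89 = 12.1348
  Fail, Line 1: 44×47/89 = 23.2360
  Fail, Line 2: 44×18/89 = 8.8989
  Fail, Line 3: 44×24/89 = 11.8652
Contributions (O − E)²/E:
  (17 − 23.7640)²/23.7640 = 1.9253
  (10 − 9.1011)²/9.1011 = 0.0888
  (18 − 12.1348)²/12.1348 = 2.8349
  (30 − 23.2360)²/23.2360 = 1.9690
  (8 − 8.8989)²/8.8989 = 0.0908
  (6 − 11.8652)²/11.8652 = 2.8993
χ² = 1.9253 + 0.0888 + 2.8349 + 1.9690 + 0.0908 + 2.8993 = 9.808

9.808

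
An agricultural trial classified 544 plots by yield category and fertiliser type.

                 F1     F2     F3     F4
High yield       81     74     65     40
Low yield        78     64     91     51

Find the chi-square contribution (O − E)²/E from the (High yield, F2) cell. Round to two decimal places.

Row total (High yield) = 260; column total (F2) = 138; N = 544.
Expected count E = 260 × 138 / 544 = 65.956.
Contribution = (O − E)²/E = (74 − 65.956)² / 65.956 = 0.98.

0.98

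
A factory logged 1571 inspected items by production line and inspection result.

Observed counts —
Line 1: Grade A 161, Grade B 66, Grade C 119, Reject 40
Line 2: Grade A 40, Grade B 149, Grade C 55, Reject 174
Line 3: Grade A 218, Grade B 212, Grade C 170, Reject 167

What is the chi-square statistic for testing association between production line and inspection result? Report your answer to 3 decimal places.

218.315

Row totals: 386, 418, 767. Column totals: 419, 427, 344, 381. Grand total N = 1571.
Expected counts (row total × column total / N):
  Line 1, Grade A: 386×419/1571 = 102.9497
  Line 1, Grade B: 386×427/1571 = 104.9153
  Line 1, Grade C: 386×344/1571 = 84.5220
  Line 1, Reject: 386×381/1571 = 93.6130
  Line 2, Grade A: 418×419/1571 = 111.4844
  Line 2, Grade B: 418×427/1571 = 113.6130
  Line 2, Grade C: 418×344/1571 = 91.5290
  Line 2, Reject: 418×381/1571 = 101.3736
  Line 3, Grade A: 767×419/1571 = 204.5659
  Line 3, Grade B: 767×427/1571 = 208.4717
  Line 3, Grade C: 767×344/1571 = 167.9491
  Line 3, Reject: 767×381/1571 = 186.0134
Contributions (O − E)²/E:
  (161 − 102.9497)²/102.9497 = 32.7329
  (66 − 104.9153)²/104.9153 = 14.4345
  (119 − 84.5220)²/84.5220 = 14.0642
  (40 − 93.6130)²/93.6130 = 30.7046
  (40 − 111.4844)²/111.4844 = 45.8362
  (149 − 113.6130)²/113.6130 = 11.0220
  (55 − 91.5290)²/91.5290 = 14.5786
  (174 − 101.3736)²/101.3736 = 52.0312
  (218 − 204.5659)²/204.5659 = 0.8822
  (212 − 208.4717)²/208.4717 = 0.0597
  (170 − 167.9491)²/167.9491 = 0.0250
  (167 − 186.0134)²/186.0134 = 1.9435
χ² = 32.7329 + 14.4345 + 14.0642 + 30.7046 + 45.8362 + 11.0220 + 14.5786 + 52.0312 + 0.8822 + 0.0597 + 0.0250 + 1.9435 = 218.315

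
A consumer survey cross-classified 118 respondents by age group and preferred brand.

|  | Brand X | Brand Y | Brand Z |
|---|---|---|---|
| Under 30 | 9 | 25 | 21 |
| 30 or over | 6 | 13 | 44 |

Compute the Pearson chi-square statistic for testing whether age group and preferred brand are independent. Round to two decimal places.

Row totals: 55, 63. Column totals: 15, 38, 65. Grand total N = 118.
Expected counts (row total × column total / N):
  Under 30, Brand X: 55×15/118 = 6.992
  Under 30, Brand Y: 55×38/118 = 17.712
  Under 30, Brand Z: 55×65/118 = 30.297
  30 or over, Brand X: 63×15/118 = 8.008
  30 or over, Brand Y: 63×38/118 = 20.288
  30 or over, Brand Z: 63×65/118 = 34.703
Contributions (O − E)²/E:
  (9 − 6.992)²/6.992 = 0.5767
  (25 − 17.712)²/17.712 = 2.9988
  (21 − 30.297)²/30.297 = 2.8529
  (6 − 8.008)²/8.008 = 0.5035
  (13 − 20.288)²/20.288 = 2.6180
  (44 − 34.703)²/34.703 = 2.4907
χ² = 0.5767 + 2.9988 + 2.8529 + 0.5035 + 2.6180 + 2.4907 = 12.04

12.04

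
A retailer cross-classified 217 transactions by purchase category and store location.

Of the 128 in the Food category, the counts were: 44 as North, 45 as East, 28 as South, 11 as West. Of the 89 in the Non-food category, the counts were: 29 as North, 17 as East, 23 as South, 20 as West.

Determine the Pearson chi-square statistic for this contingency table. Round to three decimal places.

Row totals: 128, 89. Column totals: 73, 62, 51, 31. Grand total N = 217.
Expected counts (row total × column total / N):
  Food, North: 128×73/217 = 43.0599
  Food, East: 128×62/217 = 36.5714
  Food, South: 128×51/217 = 30.0829
  Food, West: 128×31/217 = 18.2857
  Non-food, North: 89×73/217 = 29.9401
  Non-food, East: 89×62/217 = 25.4286
  Non-food, South: 89×51/217 = 20.9171
  Non-food, West: 89×31/217 = 12.7143
Contributions (O − E)²/E:
  (44 − 43.0599)²/43.0599 = 0.0205
  (45 − 36.5714)²/36.5714 = 1.9425
  (28 − 30.0829)²/30.0829 = 0.1442
  (11 − 18.2857)²/18.2857 = 2.9029
  (29 − 29.9401)²/29.9401 = 0.0295
  (17 − 25.4286)²/25.4286 = 2.7938
  (23 − 20.9171)²/20.9171 = 0.2074
  (20 − 12.7143)²/12.7143 = 4.1749
χ² = 0.0205 + 1.9425 + 0.1442 + 2.9029 + 0.0295 + 2.7938 + 0.2074 + 4.1749 = 12.216

12.216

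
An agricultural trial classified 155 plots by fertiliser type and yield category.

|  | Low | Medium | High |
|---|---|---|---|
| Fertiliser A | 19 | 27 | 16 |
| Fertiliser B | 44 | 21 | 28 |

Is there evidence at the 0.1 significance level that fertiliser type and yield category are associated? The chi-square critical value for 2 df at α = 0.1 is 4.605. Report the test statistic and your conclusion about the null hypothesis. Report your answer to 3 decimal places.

Row totals: 62, 93. Column totals: 63, 48, 44. Grand total N = 155.
Expected counts (row total × column total / N):
  Fertiliser A, Low: 62×63/155 = 25.2000
  Fertiliser A, Medium: 62×48/155 = 19.2000
  Fertiliser A, High: 62×44/155 = 17.6000
  Fertiliser B, Low: 93×63/155 = 37.8000
  Fertiliser B, Medium: 93×48/155 = 28.8000
  Fertiliser B, High: 93×44/155 = 26.4000
Contributions (O − E)²/E:
  (19 − 25.2000)²/25.2000 = 1.5254
  (27 − 19.2000)²/19.2000 = 3.1688
  (16 − 17.6000)²/17.6000 = 0.1455
  (44 − 37.8000)²/37.8000 = 1.0169
  (21 − 28.8000)²/28.8000 = 2.1125
  (28 − 26.4000)²/26.4000 = 0.0970
χ² = 1.5254 + 3.1688 + 0.1455 + 1.0169 + 2.1125 + 0.0970 = 8.066
df = (2−1)(3−1) = 2. Since 8.066 > 4.605, reject the null hypothesis of independence at α = 0.1.

8.066; reject H₀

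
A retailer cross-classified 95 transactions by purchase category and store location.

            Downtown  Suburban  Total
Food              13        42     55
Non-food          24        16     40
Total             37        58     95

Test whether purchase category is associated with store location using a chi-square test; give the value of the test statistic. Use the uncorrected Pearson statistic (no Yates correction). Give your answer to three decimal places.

Grand total N = 95.
Expected counts (row total × column total / N):
  Food, Downtown: 55×37/95 = 21.42105
  Food, Suburban: 55×58/95 = 33.57895
  Non-food, Downtown: 40×37/95 = 15.57895
  Non-food, Suburban: 40×58/95 = 24.42105
Contributions (O − E)²/E:
  (13 − 21.42105)²/21.42105 = 3.3105
  (42 − 33.57895)²/33.57895 = 2.1119
  (24 − 15.57895)²/15.57895 = 4.5519
  (16 − 24.42105)²/24.42105 = 2.9038
χ² = 3.3105 + 2.1119 + 4.5519 + 2.9038 = 12.878

12.878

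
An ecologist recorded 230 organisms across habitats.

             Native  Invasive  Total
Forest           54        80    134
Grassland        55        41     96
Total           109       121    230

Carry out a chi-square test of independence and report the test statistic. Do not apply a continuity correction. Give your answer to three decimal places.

6.478

Grand total N = 230.
Expected counts (row total × column total / N):
  Forest, Native: 134×109/230 = 63.5043
  Forest, Invasive: 134×121/230 = 70.4957
  Grassland, Native: 96×109/230 = 45.4957
  Grassland, Invasive: 96×121/230 = 50.5043
Contributions (O − E)²/E:
  (54 − 63.5043)²/63.5043 = 1.4225
  (80 − 70.4957)²/70.4957 = 1.2814
  (55 − 45.4957)²/45.4957 = 1.9855
  (41 − 50.5043)²/50.5043 = 1.7886
χ² = 1.4225 + 1.2814 + 1.9855 + 1.7886 = 6.478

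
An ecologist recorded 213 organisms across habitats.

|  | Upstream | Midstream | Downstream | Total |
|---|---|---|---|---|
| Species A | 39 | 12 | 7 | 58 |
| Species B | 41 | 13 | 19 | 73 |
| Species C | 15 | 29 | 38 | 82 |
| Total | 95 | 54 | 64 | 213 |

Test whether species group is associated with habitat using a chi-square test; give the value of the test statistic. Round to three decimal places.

40.836

Grand total N = 213.
Expected counts (row total × column total / N):
  Species A, Upstream: 58×95/213 = 25.8685
  Species A, Midstream: 58×54/213 = 14.7042
  Species A, Downstream: 58×64/213 = 17.4272
  Species B, Upstream: 73×95/213 = 32.5587
  Species B, Midstream: 73×54/213 = 18.5070
  Species B, Downstream: 73×64/213 = 21.9343
  Species C, Upstream: 82×95/213 = 36.5728
  Species C, Midstream: 82×54/213 = 20.7887
  Species C, Downstream: 82×64/213 = 24.6385
Contributions (O − E)²/E:
  (39 − 25.8685)²/25.8685 = 6.6659
  (12 − 14.7042)²/14.7042 = 0.4973
  (7 − 17.4272)²/17.4272 = 6.2389
  (41 − 32.5587)²/32.5587 = 2.1885
  (13 − 18.5070)²/18.5070 = 1.6387
  (19 − 21.9343)²/21.9343 = 0.3925
  (15 − 36.5728)²/36.5728 = 12.7249
  (29 − 20.7887)²/20.7887 = 3.2434
  (38 − 24.6385)²/24.6385 = 7.2460
χ² = 6.6659 + 0.4973 + 6.2389 + 2.1885 + 1.6387 + 0.3925 + 12.7249 + 3.2434 + 7.2460 = 40.836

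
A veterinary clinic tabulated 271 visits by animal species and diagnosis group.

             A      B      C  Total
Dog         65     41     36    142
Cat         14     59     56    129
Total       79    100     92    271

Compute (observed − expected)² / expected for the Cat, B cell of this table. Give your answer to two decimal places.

2.73

Row total (Cat) = 129; column total (B) = 100; N = 271.
Expected count E = 129 × 100 / 271 = 47.601.
Contribution = (O − E)²/E = (59 − 47.601)² / 47.601 = 2.73.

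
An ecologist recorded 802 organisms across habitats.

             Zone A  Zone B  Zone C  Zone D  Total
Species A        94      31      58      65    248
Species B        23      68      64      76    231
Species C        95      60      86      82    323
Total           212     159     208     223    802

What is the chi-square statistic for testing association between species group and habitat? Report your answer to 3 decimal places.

58.905

Grand total N = 802.
Expected counts (row total × column total / N):
  Species A, Zone A: 248×212/802 = 65.5561
  Species A, Zone B: 248×159/802 = 49.1671
  Species A, Zone C: 248×208/802 = 64.3192
  Species A, Zone D: 248×223/802 = 68.9576
  Species B, Zone A: 231×212/802 = 61.0623
  Species B, Zone B: 231×159/802 = 45.7968
  Species B, Zone C: 231×208/802 = 59.9102
  Species B, Zone D: 231×223/802 = 64.2307
  Species C, Zone A: 323×212/802 = 85.3815
  Species C, Zone B: 323×159/802 = 64.0362
  Species C, Zone C: 323×208/802 = 83.7706
  Species C, Zone D: 323×223/802 = 89.8117
Contributions (O − E)²/E:
  (94 − 65.5561)²/65.5561 = 12.3414
  (31 − 49.1671)²/49.1671 = 6.7127
  (58 − 64.3192)²/64.3192 = 0.6208
  (65 − 68.9576)²/68.9576 = 0.2271
  (23 − 61.0623)²/61.0623 = 23.7256
  (68 − 45.7968)²/45.7968 = 10.7646
  (64 − 59.9102)²/59.9102 = 0.2792
  (76 − 64.2307)²/64.2307 = 2.1565
  (95 − 85.3815)²/85.3815 = 1.0836
  (60 − 64.0362)²/64.0362 = 0.2544
  (86 − 83.7706)²/83.7706 = 0.0593
  (82 − 89.8117)²/89.8117 = 0.6795
χ² = 12.3414 + 6.7127 + 0.6208 + 0.2271 + 23.7256 + 10.7646 + 0.2792 + 2.1565 + 1.0836 + 0.2544 + 0.0593 + 0.6795 = 58.905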